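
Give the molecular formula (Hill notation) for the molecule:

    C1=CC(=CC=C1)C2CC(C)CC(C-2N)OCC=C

Heavy atoms from the SMILES: 16 C, 1 N, 1 O.
Implicit hydrogens by atom environment:
  5 × C: 1 H each → 5
  5 × C (aromatic): 1 H each → 5
  4 × C: 2 H each → 8
  1 × C: 3 H
  1 × C (aromatic): no H
  1 × N: 2 H
  1 × O: no H
  Total hydrogens = 23.
Molecular formula: C16H23NO

C16H23NO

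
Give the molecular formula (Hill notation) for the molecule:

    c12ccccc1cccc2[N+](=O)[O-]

Heavy atoms from the SMILES: 10 C, 1 N, 2 O.
Implicit hydrogens by atom environment:
  7 × C (aromatic): 1 H each → 7
  3 × C (aromatic): no H
  1 × N (charge +1): no H
  1 × O: no H
  1 × O (charge -1): no H
  Total hydrogens = 7.
Molecular formula: C10H7NO2

C10H7NO2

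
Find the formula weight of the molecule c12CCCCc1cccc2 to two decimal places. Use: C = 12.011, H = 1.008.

132.21

Molecular formula: C10H12.
M = 10×12.011 + 12×1.008 = 132.21 g/mol.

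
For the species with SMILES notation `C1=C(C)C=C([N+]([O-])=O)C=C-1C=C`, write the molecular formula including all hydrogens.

Heavy atoms from the SMILES: 9 C, 1 N, 2 O.
Implicit hydrogens by atom environment:
  3 × C (aromatic): 1 H each → 3
  3 × C (aromatic): no H
  1 × C: 3 H
  1 × C: 2 H
  1 × C: 1 H
  1 × N (charge +1): no H
  1 × O: no H
  1 × O (charge -1): no H
  Total hydrogens = 9.
Molecular formula: C9H9NO2

C9H9NO2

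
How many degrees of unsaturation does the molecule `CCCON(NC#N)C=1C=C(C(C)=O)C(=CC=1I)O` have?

Molecular formula from the SMILES: C12H14IN3O3.
DoU = (2C + 2 + N − H − X)/2 = (2·12 + 2 + 3 − 14 − 1)/2 = 14/2 = 7.
(Structurally: 1 ring(s) + 6 π bond(s) = 7.)

7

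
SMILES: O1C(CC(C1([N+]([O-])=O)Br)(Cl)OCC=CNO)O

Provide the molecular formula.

C7H10BrClN2O6

Heavy atoms from the SMILES: 1 Br, 7 C, 1 Cl, 2 N, 6 O.
Implicit hydrogens by atom environment:
  3 × C: 1 H each → 3
  3 × O: no H
  2 × C: 2 H each → 4
  2 × C: no H
  2 × O: 1 H each → 2
  1 × Br: no H
  1 × Cl: no H
  1 × N: 1 H
  1 × N (charge +1): no H
  1 × O (charge -1): no H
  Total hydrogens = 10.
Molecular formula: C7H10BrClN2O6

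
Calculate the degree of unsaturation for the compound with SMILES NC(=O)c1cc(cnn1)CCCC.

Molecular formula from the SMILES: C9H13N3O.
DoU = (2C + 2 + N − H − X)/2 = (2·9 + 2 + 3 − 13 − 0)/2 = 10/2 = 5.
(Structurally: 1 ring(s) + 4 π bond(s) = 5.)

5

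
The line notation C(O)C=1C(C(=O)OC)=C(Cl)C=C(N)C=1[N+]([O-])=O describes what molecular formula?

Heavy atoms from the SMILES: 9 C, 1 Cl, 2 N, 5 O.
Implicit hydrogens by atom environment:
  5 × C (aromatic): no H
  3 × O: no H
  1 × C: 3 H
  1 × C: 2 H
  1 × C (aromatic): 1 H
  1 × C: no H
  1 × Cl: no H
  1 × N: 2 H
  1 × N (charge +1): no H
  1 × O: 1 H
  1 × O (charge -1): no H
  Total hydrogens = 9.
Molecular formula: C9H9ClN2O5

C9H9ClN2O5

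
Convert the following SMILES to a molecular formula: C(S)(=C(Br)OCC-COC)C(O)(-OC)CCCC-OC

C13H25BrO5S

Heavy atoms from the SMILES: 1 Br, 13 C, 5 O, 1 S.
Implicit hydrogens by atom environment:
  7 × C: 2 H each → 14
  4 × O: no H
  3 × C: 3 H each → 9
  3 × C: no H
  1 × Br: no H
  1 × O: 1 H
  1 × S: 1 H
  Total hydrogens = 25.
Molecular formula: C13H25BrO5S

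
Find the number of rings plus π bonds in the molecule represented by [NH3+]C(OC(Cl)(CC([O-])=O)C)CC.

Molecular formula from the SMILES: C7H14ClNO3.
DoU = (2C + 2 + N − H − X)/2 = (2·7 + 2 + 1 − 14 − 1)/2 = 2/2 = 1.
(Structurally: 0 ring(s) + 1 π bond(s) = 1.)

1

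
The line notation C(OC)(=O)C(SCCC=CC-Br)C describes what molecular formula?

C9H15BrO2S

Heavy atoms from the SMILES: 1 Br, 9 C, 2 O, 1 S.
Implicit hydrogens by atom environment:
  3 × C: 2 H each → 6
  3 × C: 1 H each → 3
  2 × C: 3 H each → 6
  2 × O: no H
  1 × Br: no H
  1 × C: no H
  1 × S: no H
  Total hydrogens = 15.
Molecular formula: C9H15BrO2S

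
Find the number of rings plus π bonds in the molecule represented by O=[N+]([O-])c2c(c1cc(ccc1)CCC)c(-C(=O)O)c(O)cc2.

10

Molecular formula from the SMILES: C16H15NO5.
DoU = (2C + 2 + N − H − X)/2 = (2·16 + 2 + 1 − 15 − 0)/2 = 20/2 = 10.
(Structurally: 2 ring(s) + 8 π bond(s) = 10.)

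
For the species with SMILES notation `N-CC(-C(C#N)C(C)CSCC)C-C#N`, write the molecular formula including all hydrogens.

C11H19N3S

Heavy atoms from the SMILES: 11 C, 3 N, 1 S.
Implicit hydrogens by atom environment:
  4 × C: 2 H each → 8
  3 × C: 1 H each → 3
  2 × C: 3 H each → 6
  2 × C: no H
  2 × N: no H
  1 × N: 2 H
  1 × S: no H
  Total hydrogens = 19.
Molecular formula: C11H19N3S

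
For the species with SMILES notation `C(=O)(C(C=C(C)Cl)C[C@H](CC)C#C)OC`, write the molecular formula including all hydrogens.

Heavy atoms from the SMILES: 12 C, 1 Cl, 2 O.
Implicit hydrogens by atom environment:
  4 × C: 1 H each → 4
  3 × C: 3 H each → 9
  3 × C: no H
  2 × C: 2 H each → 4
  2 × O: no H
  1 × Cl: no H
  Total hydrogens = 17.
Molecular formula: C12H17ClO2

C12H17ClO2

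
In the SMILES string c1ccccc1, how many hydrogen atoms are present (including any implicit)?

6

Hydrogens are implicit in SMILES; fill each atom to its normal valence:
  6 × C (aromatic): 1 H each → 6
  Total hydrogens = 6.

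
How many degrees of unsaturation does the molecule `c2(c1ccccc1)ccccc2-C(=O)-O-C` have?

Molecular formula from the SMILES: C14H12O2.
DoU = (2C + 2 + N − H − X)/2 = (2·14 + 2 + 0 − 12 − 0)/2 = 18/2 = 9.
(Structurally: 2 ring(s) + 7 π bond(s) = 9.)

9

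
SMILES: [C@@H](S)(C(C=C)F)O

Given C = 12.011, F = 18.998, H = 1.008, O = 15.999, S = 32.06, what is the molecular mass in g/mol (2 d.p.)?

Molecular formula: C4H7FOS.
M = 4×12.011 + 1×18.998 + 7×1.008 + 1×15.999 + 1×32.06 = 122.16 g/mol.

122.16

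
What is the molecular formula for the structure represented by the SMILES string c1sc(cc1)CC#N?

C6H5NS

Heavy atoms from the SMILES: 6 C, 1 N, 1 S.
Implicit hydrogens by atom environment:
  3 × C (aromatic): 1 H each → 3
  1 × C: 2 H
  1 × C (aromatic): no H
  1 × C: no H
  1 × N: no H
  1 × S (aromatic): no H
  Total hydrogens = 5.
Molecular formula: C6H5NS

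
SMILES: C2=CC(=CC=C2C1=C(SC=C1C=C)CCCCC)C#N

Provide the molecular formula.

Heavy atoms from the SMILES: 18 C, 1 N, 1 S.
Implicit hydrogens by atom environment:
  5 × C: 2 H each → 10
  5 × C (aromatic): 1 H each → 5
  5 × C (aromatic): no H
  1 × C: 3 H
  1 × C: 1 H
  1 × C: no H
  1 × N: no H
  1 × S (aromatic): no H
  Total hydrogens = 19.
Molecular formula: C18H19NS

C18H19NS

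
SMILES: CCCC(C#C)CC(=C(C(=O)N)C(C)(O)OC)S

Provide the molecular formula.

C13H21NO3S

Heavy atoms from the SMILES: 13 C, 1 N, 3 O, 1 S.
Implicit hydrogens by atom environment:
  5 × C: no H
  3 × C: 3 H each → 9
  3 × C: 2 H each → 6
  2 × C: 1 H each → 2
  2 × O: no H
  1 × N: 2 H
  1 × O: 1 H
  1 × S: 1 H
  Total hydrogens = 21.
Molecular formula: C13H21NO3S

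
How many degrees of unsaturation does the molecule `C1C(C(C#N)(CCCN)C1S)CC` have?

Molecular formula from the SMILES: C10H18N2S.
DoU = (2C + 2 + N − H − X)/2 = (2·10 + 2 + 2 − 18 − 0)/2 = 6/2 = 3.
(Structurally: 1 ring(s) + 2 π bond(s) = 3.)

3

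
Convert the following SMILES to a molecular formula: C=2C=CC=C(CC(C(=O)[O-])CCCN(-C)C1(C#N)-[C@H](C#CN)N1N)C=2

Heavy atoms from the SMILES: 18 C, 5 N, 2 O.
Implicit hydrogens by atom environment:
  5 × C (aromatic): 1 H each → 5
  5 × C: no H
  4 × C: 2 H each → 8
  3 × N: no H
  2 × C: 1 H each → 2
  2 × N: 2 H each → 4
  1 × C: 3 H
  1 × C (aromatic): no H
  1 × O: no H
  1 × O (charge -1): no H
  Total hydrogens = 22.
Net charge -1.
Molecular formula: C18H22N5O2-

C18H22N5O2-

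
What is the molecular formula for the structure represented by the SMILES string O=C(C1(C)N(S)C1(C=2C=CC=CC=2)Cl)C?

C11H12ClNOS

Heavy atoms from the SMILES: 11 C, 1 Cl, 1 N, 1 O, 1 S.
Implicit hydrogens by atom environment:
  5 × C (aromatic): 1 H each → 5
  3 × C: no H
  2 × C: 3 H each → 6
  1 × C (aromatic): no H
  1 × Cl: no H
  1 × N: no H
  1 × O: no H
  1 × S: 1 H
  Total hydrogens = 12.
Molecular formula: C11H12ClNOS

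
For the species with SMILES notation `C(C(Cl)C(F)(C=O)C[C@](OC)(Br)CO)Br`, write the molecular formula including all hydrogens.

Heavy atoms from the SMILES: 2 Br, 8 C, 1 Cl, 1 F, 3 O.
Implicit hydrogens by atom environment:
  3 × C: 2 H each → 6
  2 × Br: no H
  2 × C: 1 H each → 2
  2 × C: no H
  2 × O: no H
  1 × C: 3 H
  1 × Cl: no H
  1 × F: no H
  1 × O: 1 H
  Total hydrogens = 12.
Molecular formula: C8H12Br2ClFO3

C8H12Br2ClFO3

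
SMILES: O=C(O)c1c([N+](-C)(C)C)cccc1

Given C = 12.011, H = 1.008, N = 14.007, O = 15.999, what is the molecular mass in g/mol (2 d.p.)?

180.23

Molecular formula: C10H14NO2+.
M = 10×12.011 + 14×1.008 + 1×14.007 + 2×15.999 = 180.23 g/mol.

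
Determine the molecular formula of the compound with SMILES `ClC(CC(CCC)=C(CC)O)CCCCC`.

Heavy atoms from the SMILES: 14 C, 1 Cl, 1 O.
Implicit hydrogens by atom environment:
  8 × C: 2 H each → 16
  3 × C: 3 H each → 9
  2 × C: no H
  1 × C: 1 H
  1 × Cl: no H
  1 × O: 1 H
  Total hydrogens = 27.
Molecular formula: C14H27ClO

C14H27ClO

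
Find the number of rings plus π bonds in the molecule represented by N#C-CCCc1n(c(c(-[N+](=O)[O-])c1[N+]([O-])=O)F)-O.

7

Molecular formula from the SMILES: C8H7FN4O5.
DoU = (2C + 2 + N − H − X)/2 = (2·8 + 2 + 4 − 7 − 1)/2 = 14/2 = 7.
(Structurally: 1 ring(s) + 6 π bond(s) = 7.)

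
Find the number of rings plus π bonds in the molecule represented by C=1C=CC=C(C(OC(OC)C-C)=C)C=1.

Molecular formula from the SMILES: C12H16O2.
DoU = (2C + 2 + N − H − X)/2 = (2·12 + 2 + 0 − 16 − 0)/2 = 10/2 = 5.
(Structurally: 1 ring(s) + 4 π bond(s) = 5.)

5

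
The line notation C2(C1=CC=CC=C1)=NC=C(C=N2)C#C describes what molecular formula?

C12H8N2

Heavy atoms from the SMILES: 12 C, 2 N.
Implicit hydrogens by atom environment:
  7 × C (aromatic): 1 H each → 7
  3 × C (aromatic): no H
  2 × N (aromatic): no H
  1 × C: 1 H
  1 × C: no H
  Total hydrogens = 8.
Molecular formula: C12H8N2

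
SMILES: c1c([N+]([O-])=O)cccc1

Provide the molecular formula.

C6H5NO2

Heavy atoms from the SMILES: 6 C, 1 N, 2 O.
Implicit hydrogens by atom environment:
  5 × C (aromatic): 1 H each → 5
  1 × C (aromatic): no H
  1 × N (charge +1): no H
  1 × O: no H
  1 × O (charge -1): no H
  Total hydrogens = 5.
Molecular formula: C6H5NO2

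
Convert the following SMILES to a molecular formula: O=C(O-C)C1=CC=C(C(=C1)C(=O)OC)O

C10H10O5

Heavy atoms from the SMILES: 10 C, 5 O.
Implicit hydrogens by atom environment:
  4 × O: no H
  3 × C (aromatic): 1 H each → 3
  3 × C (aromatic): no H
  2 × C: 3 H each → 6
  2 × C: no H
  1 × O: 1 H
  Total hydrogens = 10.
Molecular formula: C10H10O5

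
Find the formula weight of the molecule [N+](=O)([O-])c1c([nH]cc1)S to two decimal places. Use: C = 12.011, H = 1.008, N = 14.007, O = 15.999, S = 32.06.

144.15

Molecular formula: C4H4N2O2S.
M = 4×12.011 + 4×1.008 + 2×14.007 + 2×15.999 + 1×32.06 = 144.15 g/mol.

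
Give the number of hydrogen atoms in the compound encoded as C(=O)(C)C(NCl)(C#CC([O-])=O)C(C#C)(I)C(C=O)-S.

8

Hydrogens are implicit in SMILES; fill each atom to its normal valence:
  7 × C: no H
  3 × C: 1 H each → 3
  3 × O: no H
  1 × C: 3 H
  1 × Cl: no H
  1 × I: no H
  1 × N: 1 H
  1 × O (charge -1): no H
  1 × S: 1 H
  Total hydrogens = 8.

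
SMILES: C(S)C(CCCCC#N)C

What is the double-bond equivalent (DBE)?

2

Molecular formula from the SMILES: C8H15NS.
DoU = (2C + 2 + N − H − X)/2 = (2·8 + 2 + 1 − 15 − 0)/2 = 4/2 = 2.
(Structurally: 0 ring(s) + 2 π bond(s) = 2.)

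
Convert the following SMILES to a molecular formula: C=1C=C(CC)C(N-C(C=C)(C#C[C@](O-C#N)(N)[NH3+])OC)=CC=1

Heavy atoms from the SMILES: 16 C, 4 N, 2 O.
Implicit hydrogens by atom environment:
  5 × C: no H
  4 × C (aromatic): 1 H each → 4
  2 × C: 3 H each → 6
  2 × C: 2 H each → 4
  2 × C (aromatic): no H
  2 × O: no H
  1 × C: 1 H
  1 × N (charge +1): 3 H
  1 × N: 2 H
  1 × N: 1 H
  1 × N: no H
  Total hydrogens = 21.
Net charge +1.
Molecular formula: C16H21N4O2+

C16H21N4O2+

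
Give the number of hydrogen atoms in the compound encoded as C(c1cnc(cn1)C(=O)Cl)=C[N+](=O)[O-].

4

Hydrogens are implicit in SMILES; fill each atom to its normal valence:
  2 × C (aromatic): 1 H each → 2
  2 × C: 1 H each → 2
  2 × C (aromatic): no H
  2 × N (aromatic): no H
  2 × O: no H
  1 × C: no H
  1 × Cl: no H
  1 × N (charge +1): no H
  1 × O (charge -1): no H
  Total hydrogens = 4.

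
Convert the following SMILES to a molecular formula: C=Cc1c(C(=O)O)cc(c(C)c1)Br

Heavy atoms from the SMILES: 1 Br, 10 C, 2 O.
Implicit hydrogens by atom environment:
  4 × C (aromatic): no H
  2 × C (aromatic): 1 H each → 2
  1 × Br: no H
  1 × C: 3 H
  1 × C: 2 H
  1 × C: 1 H
  1 × C: no H
  1 × O: 1 H
  1 × O: no H
  Total hydrogens = 9.
Molecular formula: C10H9BrO2

C10H9BrO2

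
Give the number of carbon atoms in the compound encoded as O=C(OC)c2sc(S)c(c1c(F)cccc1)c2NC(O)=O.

The symbol for carbon appears 13 times in the SMILES. Lowercase c denotes aromatic carbon and counts toward C.

13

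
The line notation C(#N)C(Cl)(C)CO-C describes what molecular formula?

C5H8ClNO

Heavy atoms from the SMILES: 5 C, 1 Cl, 1 N, 1 O.
Implicit hydrogens by atom environment:
  2 × C: 3 H each → 6
  2 × C: no H
  1 × C: 2 H
  1 × Cl: no H
  1 × N: no H
  1 × O: no H
  Total hydrogens = 8.
Molecular formula: C5H8ClNO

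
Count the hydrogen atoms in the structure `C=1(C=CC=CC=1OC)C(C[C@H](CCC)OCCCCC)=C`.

Hydrogens are implicit in SMILES; fill each atom to its normal valence:
  8 × C: 2 H each → 16
  4 × C (aromatic): 1 H each → 4
  3 × C: 3 H each → 9
  2 × C (aromatic): no H
  2 × O: no H
  1 × C: 1 H
  1 × C: no H
  Total hydrogens = 30.

30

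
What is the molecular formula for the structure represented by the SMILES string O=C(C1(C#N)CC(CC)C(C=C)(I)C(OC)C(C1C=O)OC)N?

C16H23IN2O4

Heavy atoms from the SMILES: 16 C, 1 I, 2 N, 4 O.
Implicit hydrogens by atom environment:
  6 × C: 1 H each → 6
  4 × C: no H
  4 × O: no H
  3 × C: 3 H each → 9
  3 × C: 2 H each → 6
  1 × I: no H
  1 × N: 2 H
  1 × N: no H
  Total hydrogens = 23.
Molecular formula: C16H23IN2O4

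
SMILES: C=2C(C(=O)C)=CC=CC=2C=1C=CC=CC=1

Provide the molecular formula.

C14H12O

Heavy atoms from the SMILES: 14 C, 1 O.
Implicit hydrogens by atom environment:
  9 × C (aromatic): 1 H each → 9
  3 × C (aromatic): no H
  1 × C: 3 H
  1 × C: no H
  1 × O: no H
  Total hydrogens = 12.
Molecular formula: C14H12O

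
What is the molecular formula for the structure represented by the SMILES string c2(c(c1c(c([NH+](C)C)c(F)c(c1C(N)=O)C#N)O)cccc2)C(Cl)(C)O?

Heavy atoms from the SMILES: 18 C, 1 Cl, 1 F, 3 N, 3 O.
Implicit hydrogens by atom environment:
  8 × C (aromatic): no H
  4 × C (aromatic): 1 H each → 4
  3 × C: 3 H each → 9
  3 × C: no H
  2 × O: 1 H each → 2
  1 × Cl: no H
  1 × F: no H
  1 × N: 2 H
  1 × N (charge +1): 1 H
  1 × N: no H
  1 × O: no H
  Total hydrogens = 18.
Net charge +1.
Molecular formula: C18H18ClFN3O3+

C18H18ClFN3O3+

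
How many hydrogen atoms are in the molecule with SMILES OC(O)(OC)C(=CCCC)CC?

Hydrogens are implicit in SMILES; fill each atom to its normal valence:
  3 × C: 3 H each → 9
  3 × C: 2 H each → 6
  2 × C: no H
  2 × O: 1 H each → 2
  1 × C: 1 H
  1 × O: no H
  Total hydrogens = 18.

18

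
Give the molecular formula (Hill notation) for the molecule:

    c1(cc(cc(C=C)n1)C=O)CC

C10H11NO

Heavy atoms from the SMILES: 10 C, 1 N, 1 O.
Implicit hydrogens by atom environment:
  3 × C (aromatic): no H
  2 × C: 2 H each → 4
  2 × C (aromatic): 1 H each → 2
  2 × C: 1 H each → 2
  1 × C: 3 H
  1 × N (aromatic): no H
  1 × O: no H
  Total hydrogens = 11.
Molecular formula: C10H11NO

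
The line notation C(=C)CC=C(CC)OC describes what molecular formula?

Heavy atoms from the SMILES: 8 C, 1 O.
Implicit hydrogens by atom environment:
  3 × C: 2 H each → 6
  2 × C: 3 H each → 6
  2 × C: 1 H each → 2
  1 × C: no H
  1 × O: no H
  Total hydrogens = 14.
Molecular formula: C8H14O

C8H14O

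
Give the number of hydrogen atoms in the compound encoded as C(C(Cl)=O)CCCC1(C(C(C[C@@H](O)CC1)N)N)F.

22

Hydrogens are implicit in SMILES; fill each atom to its normal valence:
  7 × C: 2 H each → 14
  3 × C: 1 H each → 3
  2 × C: no H
  2 × N: 2 H each → 4
  1 × Cl: no H
  1 × F: no H
  1 × O: 1 H
  1 × O: no H
  Total hydrogens = 22.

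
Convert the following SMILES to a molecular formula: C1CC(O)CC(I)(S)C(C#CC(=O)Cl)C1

Heavy atoms from the SMILES: 10 C, 1 Cl, 1 I, 2 O, 1 S.
Implicit hydrogens by atom environment:
  4 × C: 2 H each → 8
  4 × C: no H
  2 × C: 1 H each → 2
  1 × Cl: no H
  1 × I: no H
  1 × O: 1 H
  1 × O: no H
  1 × S: 1 H
  Total hydrogens = 12.
Molecular formula: C10H12ClIO2S

C10H12ClIO2S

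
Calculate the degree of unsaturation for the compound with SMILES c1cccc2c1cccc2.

7

Molecular formula from the SMILES: C10H8.
DoU = (2C + 2 + N − H − X)/2 = (2·10 + 2 + 0 − 8 − 0)/2 = 14/2 = 7.
(Structurally: 2 ring(s) + 5 π bond(s) = 7.)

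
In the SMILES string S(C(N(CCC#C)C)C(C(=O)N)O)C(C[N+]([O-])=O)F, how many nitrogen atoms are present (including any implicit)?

3

The symbol for nitrogen appears 3 times in the SMILES.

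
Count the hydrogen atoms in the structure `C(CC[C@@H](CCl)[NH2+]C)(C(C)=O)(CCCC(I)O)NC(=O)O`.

25

Hydrogens are implicit in SMILES; fill each atom to its normal valence:
  6 × C: 2 H each → 12
  3 × C: no H
  2 × C: 3 H each → 6
  2 × C: 1 H each → 2
  2 × O: 1 H each → 2
  2 × O: no H
  1 × Cl: no H
  1 × I: no H
  1 × N (charge +1): 2 H
  1 × N: 1 H
  Total hydrogens = 25.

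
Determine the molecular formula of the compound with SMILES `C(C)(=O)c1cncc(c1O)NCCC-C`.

Heavy atoms from the SMILES: 11 C, 2 N, 2 O.
Implicit hydrogens by atom environment:
  3 × C: 2 H each → 6
  3 × C (aromatic): no H
  2 × C: 3 H each → 6
  2 × C (aromatic): 1 H each → 2
  1 × C: no H
  1 × N: 1 H
  1 × N (aromatic): no H
  1 × O: 1 H
  1 × O: no H
  Total hydrogens = 16.
Molecular formula: C11H16N2O2

C11H16N2O2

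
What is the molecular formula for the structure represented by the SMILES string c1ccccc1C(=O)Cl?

C7H5ClO

Heavy atoms from the SMILES: 7 C, 1 Cl, 1 O.
Implicit hydrogens by atom environment:
  5 × C (aromatic): 1 H each → 5
  1 × C (aromatic): no H
  1 × C: no H
  1 × Cl: no H
  1 × O: no H
  Total hydrogens = 5.
Molecular formula: C7H5ClO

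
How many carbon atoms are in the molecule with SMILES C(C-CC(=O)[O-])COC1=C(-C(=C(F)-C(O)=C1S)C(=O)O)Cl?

The symbol for carbon appears 12 times in the SMILES. (Cl is a single chlorine, not C + l.)

12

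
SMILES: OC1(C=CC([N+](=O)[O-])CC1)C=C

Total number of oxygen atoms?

3

The symbol for oxygen appears 3 times in the SMILES.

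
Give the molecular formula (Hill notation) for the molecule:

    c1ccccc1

Heavy atoms from the SMILES: 6 C.
Implicit hydrogens by atom environment:
  6 × C (aromatic): 1 H each → 6
  Total hydrogens = 6.
Molecular formula: C6H6

C6H6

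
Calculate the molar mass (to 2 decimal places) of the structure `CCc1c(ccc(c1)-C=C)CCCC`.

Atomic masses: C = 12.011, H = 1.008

Molecular formula: C14H20.
M = 14×12.011 + 20×1.008 = 188.31 g/mol.

188.31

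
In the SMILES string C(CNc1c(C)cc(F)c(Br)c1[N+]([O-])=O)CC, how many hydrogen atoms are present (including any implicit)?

14

Hydrogens are implicit in SMILES; fill each atom to its normal valence:
  5 × C (aromatic): no H
  3 × C: 2 H each → 6
  2 × C: 3 H each → 6
  1 × Br: no H
  1 × C (aromatic): 1 H
  1 × F: no H
  1 × N: 1 H
  1 × N (charge +1): no H
  1 × O: no H
  1 × O (charge -1): no H
  Total hydrogens = 14.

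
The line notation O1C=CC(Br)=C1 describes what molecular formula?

Heavy atoms from the SMILES: 1 Br, 4 C, 1 O.
Implicit hydrogens by atom environment:
  3 × C (aromatic): 1 H each → 3
  1 × Br: no H
  1 × C (aromatic): no H
  1 × O (aromatic): no H
  Total hydrogens = 3.
Molecular formula: C4H3BrO

C4H3BrO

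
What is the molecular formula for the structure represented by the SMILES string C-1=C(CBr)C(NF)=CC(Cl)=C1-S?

Heavy atoms from the SMILES: 1 Br, 7 C, 1 Cl, 1 F, 1 N, 1 S.
Implicit hydrogens by atom environment:
  4 × C (aromatic): no H
  2 × C (aromatic): 1 H each → 2
  1 × Br: no H
  1 × C: 2 H
  1 × Cl: no H
  1 × F: no H
  1 × N: 1 H
  1 × S: 1 H
  Total hydrogens = 6.
Molecular formula: C7H6BrClFNS

C7H6BrClFNS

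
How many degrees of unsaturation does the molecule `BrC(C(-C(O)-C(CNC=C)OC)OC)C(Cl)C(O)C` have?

1

Molecular formula from the SMILES: C12H23BrClNO4.
DoU = (2C + 2 + N − H − X)/2 = (2·12 + 2 + 1 − 23 − 2)/2 = 2/2 = 1.
(Structurally: 0 ring(s) + 1 π bond(s) = 1.)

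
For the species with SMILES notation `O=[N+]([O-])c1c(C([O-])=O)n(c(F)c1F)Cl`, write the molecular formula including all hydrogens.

C5ClF2N2O4-

Heavy atoms from the SMILES: 5 C, 1 Cl, 2 F, 2 N, 4 O.
Implicit hydrogens by atom environment:
  4 × C (aromatic): no H
  2 × F: no H
  2 × O: no H
  2 × O (charge -1): no H
  1 × C: no H
  1 × Cl: no H
  1 × N (aromatic): no H
  1 × N (charge +1): no H
  Total hydrogens = 0.
Net charge -1.
Molecular formula: C5ClF2N2O4-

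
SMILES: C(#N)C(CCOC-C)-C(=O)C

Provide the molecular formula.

Heavy atoms from the SMILES: 8 C, 1 N, 2 O.
Implicit hydrogens by atom environment:
  3 × C: 2 H each → 6
  2 × C: 3 H each → 6
  2 × C: no H
  2 × O: no H
  1 × C: 1 H
  1 × N: no H
  Total hydrogens = 13.
Molecular formula: C8H13NO2

C8H13NO2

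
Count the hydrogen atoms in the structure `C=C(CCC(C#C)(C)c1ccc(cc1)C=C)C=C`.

20

Hydrogens are implicit in SMILES; fill each atom to its normal valence:
  5 × C: 2 H each → 10
  4 × C (aromatic): 1 H each → 4
  3 × C: 1 H each → 3
  3 × C: no H
  2 × C (aromatic): no H
  1 × C: 3 H
  Total hydrogens = 20.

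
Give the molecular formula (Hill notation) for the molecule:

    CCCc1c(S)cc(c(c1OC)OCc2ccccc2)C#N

Heavy atoms from the SMILES: 18 C, 1 N, 2 O, 1 S.
Implicit hydrogens by atom environment:
  6 × C (aromatic): 1 H each → 6
  6 × C (aromatic): no H
  3 × C: 2 H each → 6
  2 × C: 3 H each → 6
  2 × O: no H
  1 × C: no H
  1 × N: no H
  1 × S: 1 H
  Total hydrogens = 19.
Molecular formula: C18H19NO2S

C18H19NO2S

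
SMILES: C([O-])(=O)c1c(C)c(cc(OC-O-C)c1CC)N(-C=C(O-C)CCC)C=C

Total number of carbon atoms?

20

The symbol for carbon appears 20 times in the SMILES. Lowercase c denotes aromatic carbon and counts toward C.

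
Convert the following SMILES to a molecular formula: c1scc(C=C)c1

Heavy atoms from the SMILES: 6 C, 1 S.
Implicit hydrogens by atom environment:
  3 × C (aromatic): 1 H each → 3
  1 × C: 2 H
  1 × C: 1 H
  1 × C (aromatic): no H
  1 × S (aromatic): no H
  Total hydrogens = 6.
Molecular formula: C6H6S

C6H6S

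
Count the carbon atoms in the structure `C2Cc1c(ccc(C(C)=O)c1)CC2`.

The symbol for carbon appears 12 times in the SMILES. Lowercase c denotes aromatic carbon and counts toward C.

12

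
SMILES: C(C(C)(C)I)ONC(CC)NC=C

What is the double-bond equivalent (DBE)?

1

Molecular formula from the SMILES: C9H19IN2O.
DoU = (2C + 2 + N − H − X)/2 = (2·9 + 2 + 2 − 19 − 1)/2 = 2/2 = 1.
(Structurally: 0 ring(s) + 1 π bond(s) = 1.)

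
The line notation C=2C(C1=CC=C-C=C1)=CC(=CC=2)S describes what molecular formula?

Heavy atoms from the SMILES: 12 C, 1 S.
Implicit hydrogens by atom environment:
  9 × C (aromatic): 1 H each → 9
  3 × C (aromatic): no H
  1 × S: 1 H
  Total hydrogens = 10.
Molecular formula: C12H10S

C12H10S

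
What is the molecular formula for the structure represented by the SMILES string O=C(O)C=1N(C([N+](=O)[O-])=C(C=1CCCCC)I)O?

C10H13IN2O5

Heavy atoms from the SMILES: 10 C, 1 I, 2 N, 5 O.
Implicit hydrogens by atom environment:
  4 × C: 2 H each → 8
  4 × C (aromatic): no H
  2 × O: 1 H each → 2
  2 × O: no H
  1 × C: 3 H
  1 × C: no H
  1 × I: no H
  1 × N (aromatic): no H
  1 × N (charge +1): no H
  1 × O (charge -1): no H
  Total hydrogens = 13.
Molecular formula: C10H13IN2O5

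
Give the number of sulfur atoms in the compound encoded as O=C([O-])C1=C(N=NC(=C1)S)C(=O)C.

The symbol for sulfur appears 1 time in the SMILES.

1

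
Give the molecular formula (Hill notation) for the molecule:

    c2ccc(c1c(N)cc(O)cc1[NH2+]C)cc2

Heavy atoms from the SMILES: 13 C, 2 N, 1 O.
Implicit hydrogens by atom environment:
  7 × C (aromatic): 1 H each → 7
  5 × C (aromatic): no H
  1 × C: 3 H
  1 × N: 2 H
  1 × N (charge +1): 2 H
  1 × O: 1 H
  Total hydrogens = 15.
Net charge +1.
Molecular formula: C13H15N2O+

C13H15N2O+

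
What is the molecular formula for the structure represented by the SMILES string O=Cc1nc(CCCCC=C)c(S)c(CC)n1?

C13H18N2OS

Heavy atoms from the SMILES: 13 C, 2 N, 1 O, 1 S.
Implicit hydrogens by atom environment:
  6 × C: 2 H each → 12
  4 × C (aromatic): no H
  2 × C: 1 H each → 2
  2 × N (aromatic): no H
  1 × C: 3 H
  1 × O: no H
  1 × S: 1 H
  Total hydrogens = 18.
Molecular formula: C13H18N2OS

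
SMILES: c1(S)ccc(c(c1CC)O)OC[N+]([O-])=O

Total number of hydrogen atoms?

Hydrogens are implicit in SMILES; fill each atom to its normal valence:
  4 × C (aromatic): no H
  2 × C: 2 H each → 4
  2 × C (aromatic): 1 H each → 2
  2 × O: no H
  1 × C: 3 H
  1 × N (charge +1): no H
  1 × O: 1 H
  1 × O (charge -1): no H
  1 × S: 1 H
  Total hydrogens = 11.

11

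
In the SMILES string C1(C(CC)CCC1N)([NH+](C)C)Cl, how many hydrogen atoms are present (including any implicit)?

20

Hydrogens are implicit in SMILES; fill each atom to its normal valence:
  3 × C: 3 H each → 9
  3 × C: 2 H each → 6
  2 × C: 1 H each → 2
  1 × C: no H
  1 × Cl: no H
  1 × N: 2 H
  1 × N (charge +1): 1 H
  Total hydrogens = 20.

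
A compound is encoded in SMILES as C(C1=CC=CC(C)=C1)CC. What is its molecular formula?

C10H14

Heavy atoms from the SMILES: 10 C.
Implicit hydrogens by atom environment:
  4 × C (aromatic): 1 H each → 4
  2 × C: 3 H each → 6
  2 × C: 2 H each → 4
  2 × C (aromatic): no H
  Total hydrogens = 14.
Molecular formula: C10H14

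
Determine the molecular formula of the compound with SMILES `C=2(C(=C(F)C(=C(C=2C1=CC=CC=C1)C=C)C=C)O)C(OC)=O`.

C18H15FO3

Heavy atoms from the SMILES: 18 C, 1 F, 3 O.
Implicit hydrogens by atom environment:
  7 × C (aromatic): no H
  5 × C (aromatic): 1 H each → 5
  2 × C: 2 H each → 4
  2 × C: 1 H each → 2
  2 × O: no H
  1 × C: 3 H
  1 × C: no H
  1 × F: no H
  1 × O: 1 H
  Total hydrogens = 15.
Molecular formula: C18H15FO3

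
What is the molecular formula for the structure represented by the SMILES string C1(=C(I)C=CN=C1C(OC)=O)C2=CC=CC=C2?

Heavy atoms from the SMILES: 13 C, 1 I, 1 N, 2 O.
Implicit hydrogens by atom environment:
  7 × C (aromatic): 1 H each → 7
  4 × C (aromatic): no H
  2 × O: no H
  1 × C: 3 H
  1 × C: no H
  1 × I: no H
  1 × N (aromatic): no H
  Total hydrogens = 10.
Molecular formula: C13H10INO2

C13H10INO2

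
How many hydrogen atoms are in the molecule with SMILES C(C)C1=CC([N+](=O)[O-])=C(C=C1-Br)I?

7

Hydrogens are implicit in SMILES; fill each atom to its normal valence:
  4 × C (aromatic): no H
  2 × C (aromatic): 1 H each → 2
  1 × Br: no H
  1 × C: 3 H
  1 × C: 2 H
  1 × I: no H
  1 × N (charge +1): no H
  1 × O: no H
  1 × O (charge -1): no H
  Total hydrogens = 7.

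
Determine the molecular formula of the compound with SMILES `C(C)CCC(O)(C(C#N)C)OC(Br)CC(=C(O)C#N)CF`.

C14H20BrFN2O3

Heavy atoms from the SMILES: 1 Br, 14 C, 1 F, 2 N, 3 O.
Implicit hydrogens by atom environment:
  5 × C: 2 H each → 10
  5 × C: no H
  2 × C: 3 H each → 6
  2 × C: 1 H each → 2
  2 × N: no H
  2 × O: 1 H each → 2
  1 × Br: no H
  1 × F: no H
  1 × O: no H
  Total hydrogens = 20.
Molecular formula: C14H20BrFN2O3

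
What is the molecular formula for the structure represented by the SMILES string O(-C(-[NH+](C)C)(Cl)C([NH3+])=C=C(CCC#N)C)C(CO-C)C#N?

Heavy atoms from the SMILES: 14 C, 1 Cl, 4 N, 2 O.
Implicit hydrogens by atom environment:
  6 × C: no H
  4 × C: 3 H each → 12
  3 × C: 2 H each → 6
  2 × N: no H
  2 × O: no H
  1 × C: 1 H
  1 × Cl: no H
  1 × N (charge +1): 3 H
  1 × N (charge +1): 1 H
  Total hydrogens = 23.
Net charge +2.
Molecular formula: [C14H23ClN4O2]2+

[C14H23ClN4O2]2+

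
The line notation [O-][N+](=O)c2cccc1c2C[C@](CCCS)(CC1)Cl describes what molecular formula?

Heavy atoms from the SMILES: 13 C, 1 Cl, 1 N, 2 O, 1 S.
Implicit hydrogens by atom environment:
  6 × C: 2 H each → 12
  3 × C (aromatic): 1 H each → 3
  3 × C (aromatic): no H
  1 × C: no H
  1 × Cl: no H
  1 × N (charge +1): no H
  1 × O: no H
  1 × O (charge -1): no H
  1 × S: 1 H
  Total hydrogens = 16.
Molecular formula: C13H16ClNO2S

C13H16ClNO2S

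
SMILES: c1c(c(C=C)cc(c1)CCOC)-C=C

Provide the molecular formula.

C13H16O

Heavy atoms from the SMILES: 13 C, 1 O.
Implicit hydrogens by atom environment:
  4 × C: 2 H each → 8
  3 × C (aromatic): 1 H each → 3
  3 × C (aromatic): no H
  2 × C: 1 H each → 2
  1 × C: 3 H
  1 × O: no H
  Total hydrogens = 16.
Molecular formula: C13H16O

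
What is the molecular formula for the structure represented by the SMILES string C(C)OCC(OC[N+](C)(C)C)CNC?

C10H25N2O2+

Heavy atoms from the SMILES: 10 C, 2 N, 2 O.
Implicit hydrogens by atom environment:
  5 × C: 3 H each → 15
  4 × C: 2 H each → 8
  2 × O: no H
  1 × C: 1 H
  1 × N: 1 H
  1 × N (charge +1): no H
  Total hydrogens = 25.
Net charge +1.
Molecular formula: C10H25N2O2+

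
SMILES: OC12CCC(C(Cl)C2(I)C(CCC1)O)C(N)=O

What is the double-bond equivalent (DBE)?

3

Molecular formula from the SMILES: C11H17ClINO3.
DoU = (2C + 2 + N − H − X)/2 = (2·11 + 2 + 1 − 17 − 2)/2 = 6/2 = 3.
(Structurally: 2 ring(s) + 1 π bond(s) = 3.)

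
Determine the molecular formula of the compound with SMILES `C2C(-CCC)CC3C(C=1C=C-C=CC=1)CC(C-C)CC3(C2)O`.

C21H32O

Heavy atoms from the SMILES: 21 C, 1 O.
Implicit hydrogens by atom environment:
  8 × C: 2 H each → 16
  5 × C (aromatic): 1 H each → 5
  4 × C: 1 H each → 4
  2 × C: 3 H each → 6
  1 × C: no H
  1 × C (aromatic): no H
  1 × O: 1 H
  Total hydrogens = 32.
Molecular formula: C21H32O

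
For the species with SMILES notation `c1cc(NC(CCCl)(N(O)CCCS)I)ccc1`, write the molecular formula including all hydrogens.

C12H18ClIN2OS

Heavy atoms from the SMILES: 12 C, 1 Cl, 1 I, 2 N, 1 O, 1 S.
Implicit hydrogens by atom environment:
  5 × C: 2 H each → 10
  5 × C (aromatic): 1 H each → 5
  1 × C: no H
  1 × C (aromatic): no H
  1 × Cl: no H
  1 × I: no H
  1 × N: 1 H
  1 × N: no H
  1 × O: 1 H
  1 × S: 1 H
  Total hydrogens = 18.
Molecular formula: C12H18ClIN2OS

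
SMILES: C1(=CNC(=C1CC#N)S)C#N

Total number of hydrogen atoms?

5

Hydrogens are implicit in SMILES; fill each atom to its normal valence:
  3 × C (aromatic): no H
  2 × C: no H
  2 × N: no H
  1 × C: 2 H
  1 × C (aromatic): 1 H
  1 × N (aromatic): 1 H
  1 × S: 1 H
  Total hydrogens = 5.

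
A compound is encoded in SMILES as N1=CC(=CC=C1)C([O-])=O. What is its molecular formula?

Heavy atoms from the SMILES: 6 C, 1 N, 2 O.
Implicit hydrogens by atom environment:
  4 × C (aromatic): 1 H each → 4
  1 × C (aromatic): no H
  1 × C: no H
  1 × N (aromatic): no H
  1 × O: no H
  1 × O (charge -1): no H
  Total hydrogens = 4.
Net charge -1.
Molecular formula: C6H4NO2-

C6H4NO2-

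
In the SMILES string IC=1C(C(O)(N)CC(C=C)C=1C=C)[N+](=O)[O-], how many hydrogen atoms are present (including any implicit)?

Hydrogens are implicit in SMILES; fill each atom to its normal valence:
  4 × C: 1 H each → 4
  3 × C: 2 H each → 6
  3 × C: no H
  1 × I: no H
  1 × N: 2 H
  1 × N (charge +1): no H
  1 × O: 1 H
  1 × O: no H
  1 × O (charge -1): no H
  Total hydrogens = 13.

13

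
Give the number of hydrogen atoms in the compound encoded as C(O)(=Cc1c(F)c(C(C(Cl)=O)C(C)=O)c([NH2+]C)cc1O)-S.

14

Hydrogens are implicit in SMILES; fill each atom to its normal valence:
  5 × C (aromatic): no H
  3 × C: no H
  2 × C: 3 H each → 6
  2 × C: 1 H each → 2
  2 × O: 1 H each → 2
  2 × O: no H
  1 × C (aromatic): 1 H
  1 × Cl: no H
  1 × F: no H
  1 × N (charge +1): 2 H
  1 × S: 1 H
  Total hydrogens = 14.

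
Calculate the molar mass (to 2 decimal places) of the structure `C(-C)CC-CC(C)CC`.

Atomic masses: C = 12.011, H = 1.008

128.26

Molecular formula: C9H20.
M = 9×12.011 + 20×1.008 = 128.26 g/mol.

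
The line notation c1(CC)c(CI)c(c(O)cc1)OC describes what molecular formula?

C10H13IO2

Heavy atoms from the SMILES: 10 C, 1 I, 2 O.
Implicit hydrogens by atom environment:
  4 × C (aromatic): no H
  2 × C: 3 H each → 6
  2 × C: 2 H each → 4
  2 × C (aromatic): 1 H each → 2
  1 × I: no H
  1 × O: 1 H
  1 × O: no H
  Total hydrogens = 13.
Molecular formula: C10H13IO2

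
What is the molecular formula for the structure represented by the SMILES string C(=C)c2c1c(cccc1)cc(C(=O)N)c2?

C13H11NO

Heavy atoms from the SMILES: 13 C, 1 N, 1 O.
Implicit hydrogens by atom environment:
  6 × C (aromatic): 1 H each → 6
  4 × C (aromatic): no H
  1 × C: 2 H
  1 × C: 1 H
  1 × C: no H
  1 × N: 2 H
  1 × O: no H
  Total hydrogens = 11.
Molecular formula: C13H11NO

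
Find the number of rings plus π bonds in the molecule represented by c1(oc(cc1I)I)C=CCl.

Molecular formula from the SMILES: C6H3ClI2O.
DoU = (2C + 2 + N − H − X)/2 = (2·6 + 2 + 0 − 3 − 3)/2 = 8/2 = 4.
(Structurally: 1 ring(s) + 3 π bond(s) = 4.)

4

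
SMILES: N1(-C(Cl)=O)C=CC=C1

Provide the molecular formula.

C5H4ClNO

Heavy atoms from the SMILES: 5 C, 1 Cl, 1 N, 1 O.
Implicit hydrogens by atom environment:
  4 × C (aromatic): 1 H each → 4
  1 × C: no H
  1 × Cl: no H
  1 × N (aromatic): no H
  1 × O: no H
  Total hydrogens = 4.
Molecular formula: C5H4ClNO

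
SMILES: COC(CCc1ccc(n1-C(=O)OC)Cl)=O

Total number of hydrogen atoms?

Hydrogens are implicit in SMILES; fill each atom to its normal valence:
  4 × O: no H
  2 × C: 3 H each → 6
  2 × C: 2 H each → 4
  2 × C (aromatic): 1 H each → 2
  2 × C (aromatic): no H
  2 × C: no H
  1 × Cl: no H
  1 × N (aromatic): no H
  Total hydrogens = 12.

12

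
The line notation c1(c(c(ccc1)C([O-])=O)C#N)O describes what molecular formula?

C8H4NO3-

Heavy atoms from the SMILES: 8 C, 1 N, 3 O.
Implicit hydrogens by atom environment:
  3 × C (aromatic): 1 H each → 3
  3 × C (aromatic): no H
  2 × C: no H
  1 × N: no H
  1 × O: 1 H
  1 × O: no H
  1 × O (charge -1): no H
  Total hydrogens = 4.
Net charge -1.
Molecular formula: C8H4NO3-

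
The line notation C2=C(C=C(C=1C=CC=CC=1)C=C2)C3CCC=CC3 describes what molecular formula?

C18H18

Heavy atoms from the SMILES: 18 C.
Implicit hydrogens by atom environment:
  9 × C (aromatic): 1 H each → 9
  3 × C: 2 H each → 6
  3 × C: 1 H each → 3
  3 × C (aromatic): no H
  Total hydrogens = 18.
Molecular formula: C18H18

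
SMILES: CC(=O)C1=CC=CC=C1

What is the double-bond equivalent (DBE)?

Molecular formula from the SMILES: C8H8O.
DoU = (2C + 2 + N − H − X)/2 = (2·8 + 2 + 0 − 8 − 0)/2 = 10/2 = 5.
(Structurally: 1 ring(s) + 4 π bond(s) = 5.)

5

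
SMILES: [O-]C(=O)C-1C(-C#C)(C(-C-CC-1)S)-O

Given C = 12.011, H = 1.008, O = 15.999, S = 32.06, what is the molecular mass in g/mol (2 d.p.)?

Molecular formula: C9H11O3S-.
M = 9×12.011 + 11×1.008 + 3×15.999 + 1×32.06 = 199.24 g/mol.

199.24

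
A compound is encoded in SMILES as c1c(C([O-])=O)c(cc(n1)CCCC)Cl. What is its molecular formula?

C10H11ClNO2-

Heavy atoms from the SMILES: 10 C, 1 Cl, 1 N, 2 O.
Implicit hydrogens by atom environment:
  3 × C: 2 H each → 6
  3 × C (aromatic): no H
  2 × C (aromatic): 1 H each → 2
  1 × C: 3 H
  1 × C: no H
  1 × Cl: no H
  1 × N (aromatic): no H
  1 × O: no H
  1 × O (charge -1): no H
  Total hydrogens = 11.
Net charge -1.
Molecular formula: C10H11ClNO2-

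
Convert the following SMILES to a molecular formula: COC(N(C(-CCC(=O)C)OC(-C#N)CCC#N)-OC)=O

Heavy atoms from the SMILES: 13 C, 3 N, 5 O.
Implicit hydrogens by atom environment:
  5 × O: no H
  4 × C: 2 H each → 8
  4 × C: no H
  3 × C: 3 H each → 9
  3 × N: no H
  2 × C: 1 H each → 2
  Total hydrogens = 19.
Molecular formula: C13H19N3O5

C13H19N3O5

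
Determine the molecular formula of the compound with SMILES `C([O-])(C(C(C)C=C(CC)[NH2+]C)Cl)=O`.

Heavy atoms from the SMILES: 9 C, 1 Cl, 1 N, 2 O.
Implicit hydrogens by atom environment:
  3 × C: 3 H each → 9
  3 × C: 1 H each → 3
  2 × C: no H
  1 × C: 2 H
  1 × Cl: no H
  1 × N (charge +1): 2 H
  1 × O: no H
  1 × O (charge -1): no H
  Total hydrogens = 16.
Molecular formula: C9H16ClNO2

C9H16ClNO2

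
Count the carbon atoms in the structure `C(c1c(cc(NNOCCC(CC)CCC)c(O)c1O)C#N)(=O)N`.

16

The symbol for carbon appears 16 times in the SMILES. Lowercase c denotes aromatic carbon and counts toward C.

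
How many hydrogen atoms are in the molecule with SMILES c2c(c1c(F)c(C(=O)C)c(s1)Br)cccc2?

8

Hydrogens are implicit in SMILES; fill each atom to its normal valence:
  5 × C (aromatic): 1 H each → 5
  5 × C (aromatic): no H
  1 × Br: no H
  1 × C: 3 H
  1 × C: no H
  1 × F: no H
  1 × O: no H
  1 × S (aromatic): no H
  Total hydrogens = 8.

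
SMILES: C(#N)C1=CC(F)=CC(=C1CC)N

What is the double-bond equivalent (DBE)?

6

Molecular formula from the SMILES: C9H9FN2.
DoU = (2C + 2 + N − H − X)/2 = (2·9 + 2 + 2 − 9 − 1)/2 = 12/2 = 6.
(Structurally: 1 ring(s) + 5 π bond(s) = 6.)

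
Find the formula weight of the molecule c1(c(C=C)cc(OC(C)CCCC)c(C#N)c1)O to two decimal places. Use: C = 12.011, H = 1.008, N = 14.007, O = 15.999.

245.32

Molecular formula: C15H19NO2.
M = 15×12.011 + 19×1.008 + 1×14.007 + 2×15.999 = 245.32 g/mol.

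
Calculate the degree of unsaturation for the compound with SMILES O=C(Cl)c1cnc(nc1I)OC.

5

Molecular formula from the SMILES: C6H4ClIN2O2.
DoU = (2C + 2 + N − H − X)/2 = (2·6 + 2 + 2 − 4 − 2)/2 = 10/2 = 5.
(Structurally: 1 ring(s) + 4 π bond(s) = 5.)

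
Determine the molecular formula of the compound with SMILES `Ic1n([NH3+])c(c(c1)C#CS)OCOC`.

Heavy atoms from the SMILES: 8 C, 1 I, 2 N, 2 O, 1 S.
Implicit hydrogens by atom environment:
  3 × C (aromatic): no H
  2 × C: no H
  2 × O: no H
  1 × C: 3 H
  1 × C: 2 H
  1 × C (aromatic): 1 H
  1 × I: no H
  1 × N (charge +1): 3 H
  1 × N (aromatic): no H
  1 × S: 1 H
  Total hydrogens = 10.
Net charge +1.
Molecular formula: C8H10IN2O2S+

C8H10IN2O2S+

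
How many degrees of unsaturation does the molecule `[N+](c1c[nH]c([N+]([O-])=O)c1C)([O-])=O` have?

5

Molecular formula from the SMILES: C5H5N3O4.
DoU = (2C + 2 + N − H − X)/2 = (2·5 + 2 + 3 − 5 − 0)/2 = 10/2 = 5.
(Structurally: 1 ring(s) + 4 π bond(s) = 5.)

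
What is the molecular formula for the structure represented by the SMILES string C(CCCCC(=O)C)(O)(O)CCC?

Heavy atoms from the SMILES: 10 C, 3 O.
Implicit hydrogens by atom environment:
  6 × C: 2 H each → 12
  2 × C: 3 H each → 6
  2 × C: no H
  2 × O: 1 H each → 2
  1 × O: no H
  Total hydrogens = 20.
Molecular formula: C10H20O3

C10H20O3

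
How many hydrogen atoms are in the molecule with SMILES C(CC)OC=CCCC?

16

Hydrogens are implicit in SMILES; fill each atom to its normal valence:
  4 × C: 2 H each → 8
  2 × C: 3 H each → 6
  2 × C: 1 H each → 2
  1 × O: no H
  Total hydrogens = 16.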